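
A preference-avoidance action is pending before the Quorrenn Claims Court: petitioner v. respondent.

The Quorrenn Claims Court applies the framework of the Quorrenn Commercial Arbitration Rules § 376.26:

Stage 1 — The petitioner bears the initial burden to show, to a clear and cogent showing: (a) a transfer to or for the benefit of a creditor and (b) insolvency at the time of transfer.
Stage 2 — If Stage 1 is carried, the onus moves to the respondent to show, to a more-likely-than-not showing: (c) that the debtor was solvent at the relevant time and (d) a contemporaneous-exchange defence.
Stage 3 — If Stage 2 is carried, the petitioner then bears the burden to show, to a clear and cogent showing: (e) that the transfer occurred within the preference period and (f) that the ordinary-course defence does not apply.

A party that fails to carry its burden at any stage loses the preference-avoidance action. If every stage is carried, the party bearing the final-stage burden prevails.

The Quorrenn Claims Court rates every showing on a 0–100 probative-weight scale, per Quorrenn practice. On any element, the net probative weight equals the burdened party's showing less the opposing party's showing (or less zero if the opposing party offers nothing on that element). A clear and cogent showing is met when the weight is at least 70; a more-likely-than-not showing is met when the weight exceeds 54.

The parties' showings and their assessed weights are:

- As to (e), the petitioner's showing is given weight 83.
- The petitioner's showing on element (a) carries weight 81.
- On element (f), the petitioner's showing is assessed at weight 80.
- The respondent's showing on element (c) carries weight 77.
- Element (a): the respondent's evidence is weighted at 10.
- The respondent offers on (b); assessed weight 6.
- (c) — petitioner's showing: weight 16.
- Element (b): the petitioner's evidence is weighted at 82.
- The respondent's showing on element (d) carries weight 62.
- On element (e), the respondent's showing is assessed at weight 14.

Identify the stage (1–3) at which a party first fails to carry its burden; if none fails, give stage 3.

stage 3

Stage 1 (petitioner, a clear and cogent showing, weight is at least 70): (a) net 81−10=71 ≥ 70 — meets; (b) net 82−6=76 ≥ 70 — meets.
  All elements met. The burden passes to the respondent.
Stage 2 (respondent, a more-likely-than-not showing, weight exceeds 54): (c) net 77−16=61 > 54 — meets; (d) 62 > 54 — meets.
  All elements met. The burden passes to the petitioner.
Stage 3 (petitioner, a clear and cogent showing, weight is at least 70): (e) net 83−14=69 < 70 — fails; (f) 80 ≥ 70 — meets.
  Not every element is met, so the petitioner fails to carry Stage 3.
The respondent prevails.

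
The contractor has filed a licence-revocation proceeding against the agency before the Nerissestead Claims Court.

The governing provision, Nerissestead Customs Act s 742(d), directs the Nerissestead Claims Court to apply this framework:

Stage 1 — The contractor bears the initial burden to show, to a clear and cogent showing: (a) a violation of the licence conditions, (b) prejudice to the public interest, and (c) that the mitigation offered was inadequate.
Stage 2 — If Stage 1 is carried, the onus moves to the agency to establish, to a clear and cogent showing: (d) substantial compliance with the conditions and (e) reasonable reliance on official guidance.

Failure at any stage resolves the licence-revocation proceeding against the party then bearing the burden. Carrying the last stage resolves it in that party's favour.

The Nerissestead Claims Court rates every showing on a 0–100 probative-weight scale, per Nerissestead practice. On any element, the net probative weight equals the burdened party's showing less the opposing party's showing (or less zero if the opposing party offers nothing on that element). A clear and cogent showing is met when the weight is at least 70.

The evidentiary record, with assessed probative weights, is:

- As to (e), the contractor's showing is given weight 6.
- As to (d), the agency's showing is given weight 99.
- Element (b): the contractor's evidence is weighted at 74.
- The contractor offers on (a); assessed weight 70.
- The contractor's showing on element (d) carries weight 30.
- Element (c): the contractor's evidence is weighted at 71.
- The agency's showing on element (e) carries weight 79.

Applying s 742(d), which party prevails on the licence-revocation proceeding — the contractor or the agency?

Stage 1 — burden on contractor; standard: a clear and cogent showing (weight is at least 70).
    (a): 70 ≥ 70 [met]
    (b): 74 ≥ 70 [met]
    (c): 71 ≥ 70 [met]
  Stage 1 carried; the burden shifts to the agency.
Stage 2 — burden on agency; standard: a clear and cogent showing (weight is at least 70).
    (d): 99 − 30 = 69 < 70 [not met]
    (e): 79 − 6 = 73 ≥ 70 [met]
  Stage 2 not carried; the agency fails its burden.
The contractor prevails.

contractor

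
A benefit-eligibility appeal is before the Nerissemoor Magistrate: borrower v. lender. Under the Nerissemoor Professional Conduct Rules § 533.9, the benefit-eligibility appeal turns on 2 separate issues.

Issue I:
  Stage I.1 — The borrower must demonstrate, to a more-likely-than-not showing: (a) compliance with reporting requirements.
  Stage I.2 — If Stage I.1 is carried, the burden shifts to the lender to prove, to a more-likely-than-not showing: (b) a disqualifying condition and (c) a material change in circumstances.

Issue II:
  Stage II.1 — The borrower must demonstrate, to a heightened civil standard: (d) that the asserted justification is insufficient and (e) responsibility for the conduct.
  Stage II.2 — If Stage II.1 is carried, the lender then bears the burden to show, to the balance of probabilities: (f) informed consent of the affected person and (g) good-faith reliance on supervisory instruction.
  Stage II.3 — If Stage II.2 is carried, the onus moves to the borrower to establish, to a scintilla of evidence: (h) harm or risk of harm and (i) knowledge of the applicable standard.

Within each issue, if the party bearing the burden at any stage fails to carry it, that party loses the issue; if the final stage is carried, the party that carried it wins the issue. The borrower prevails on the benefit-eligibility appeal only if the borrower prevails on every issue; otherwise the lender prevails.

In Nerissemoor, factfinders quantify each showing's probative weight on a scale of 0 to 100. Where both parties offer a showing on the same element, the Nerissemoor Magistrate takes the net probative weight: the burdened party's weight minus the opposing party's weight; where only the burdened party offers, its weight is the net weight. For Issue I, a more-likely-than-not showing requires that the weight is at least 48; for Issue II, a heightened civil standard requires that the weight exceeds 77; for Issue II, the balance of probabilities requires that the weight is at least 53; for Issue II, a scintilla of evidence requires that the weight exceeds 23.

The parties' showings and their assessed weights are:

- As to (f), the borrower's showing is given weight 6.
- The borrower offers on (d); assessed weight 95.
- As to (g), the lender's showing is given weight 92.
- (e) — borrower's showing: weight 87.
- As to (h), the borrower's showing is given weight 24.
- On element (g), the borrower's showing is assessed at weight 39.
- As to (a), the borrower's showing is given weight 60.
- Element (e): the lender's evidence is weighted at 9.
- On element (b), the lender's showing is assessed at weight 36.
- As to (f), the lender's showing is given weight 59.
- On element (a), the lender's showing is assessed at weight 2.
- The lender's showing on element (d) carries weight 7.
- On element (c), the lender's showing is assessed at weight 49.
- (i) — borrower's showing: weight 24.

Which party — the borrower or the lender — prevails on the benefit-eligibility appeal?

— Issue I —
At Stage I.1 the borrower must meet a more-likely-than-not showing (weight is at least 48): on (a) the weight is 60 less the opposing 2 gives net 58, which does reach 48, so (a) meets the standard.
  All elements met. The burden passes to the lender.
At Stage I.2 the lender must meet a more-likely-than-not showing (weight is at least 48): on (b) the weight is 36, < 48, so (b) does not meet the standard; on (c) the weight is 49, ≥ 48, so (c) meets the standard.
  Not every element is met, so the lender fails to carry Stage I.2.
The analysis ends at Stage I.2; the borrower prevails on this issue.
— Issue II —
At Stage II.1 the borrower must meet a heightened civil standard (weight exceeds 77): on (d) the weight is 95 less the opposing 7 gives net 88, which does exceed 77, so (d) meets the standard; on (e) the weight is 87 less the opposing 9 gives net 78, which does exceed 77, so (e) meets the standard.
  Stage II.1 is satisfied; the onus moves to the lender.
At Stage II.2 the lender must meet the balance of probabilities (weight is at least 53): on (f) the weight is 59 less the opposing 6 gives net 53, ≥ 53, so (f) meets the standard; on (g) the weight is 92 less the opposing 39 gives net 53, which does reach 53, so (g) meets the standard.
  Stage II.2 carried; the burden shifts to the borrower.
At Stage II.3 the borrower must meet a scintilla of evidence (weight exceeds 23): on (h) the weight is 24, > 23, so (h) meets the standard; on (i) the weight is 24, which does exceed 23, so (i) meets the standard.
  The borrower carries the last stage.
Every stage carried; the borrower prevails on this issue.
Per-issue: Issue I → borrower; Issue II → borrower. The borrower must prevail on every issue; overall, the borrower prevails.

borrower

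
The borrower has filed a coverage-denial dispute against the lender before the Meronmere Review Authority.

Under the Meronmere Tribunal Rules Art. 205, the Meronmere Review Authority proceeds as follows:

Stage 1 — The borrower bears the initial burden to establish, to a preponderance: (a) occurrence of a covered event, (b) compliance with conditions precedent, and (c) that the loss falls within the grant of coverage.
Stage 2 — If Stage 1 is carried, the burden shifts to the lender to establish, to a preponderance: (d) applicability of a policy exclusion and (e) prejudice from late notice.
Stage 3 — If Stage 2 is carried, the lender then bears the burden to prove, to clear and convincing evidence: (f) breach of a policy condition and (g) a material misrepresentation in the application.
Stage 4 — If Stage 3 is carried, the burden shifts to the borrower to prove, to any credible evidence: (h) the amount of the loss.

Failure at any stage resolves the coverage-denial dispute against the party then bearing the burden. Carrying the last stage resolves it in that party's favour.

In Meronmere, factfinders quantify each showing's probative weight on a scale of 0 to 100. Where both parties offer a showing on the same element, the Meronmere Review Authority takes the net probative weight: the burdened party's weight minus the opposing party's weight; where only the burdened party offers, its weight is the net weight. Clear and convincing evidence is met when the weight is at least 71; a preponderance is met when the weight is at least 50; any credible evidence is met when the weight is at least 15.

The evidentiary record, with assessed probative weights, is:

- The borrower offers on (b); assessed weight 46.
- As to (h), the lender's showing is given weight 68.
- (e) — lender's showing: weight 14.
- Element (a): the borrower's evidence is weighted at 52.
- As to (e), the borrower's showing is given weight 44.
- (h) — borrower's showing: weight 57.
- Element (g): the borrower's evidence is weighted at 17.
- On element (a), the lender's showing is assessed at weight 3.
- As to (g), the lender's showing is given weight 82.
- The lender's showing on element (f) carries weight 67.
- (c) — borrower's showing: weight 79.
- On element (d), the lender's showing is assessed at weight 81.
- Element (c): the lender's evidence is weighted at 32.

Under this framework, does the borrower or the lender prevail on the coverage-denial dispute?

lender

Stage 1 (borrower, a preponderance, weight is at least 50): (a) net 52−3=49 < 50 — fails; (b) 46 < 50 — fails; (c) net 79−32=47 < 50 — fails.
  The borrower does not carry Stage 1.
The lender prevails.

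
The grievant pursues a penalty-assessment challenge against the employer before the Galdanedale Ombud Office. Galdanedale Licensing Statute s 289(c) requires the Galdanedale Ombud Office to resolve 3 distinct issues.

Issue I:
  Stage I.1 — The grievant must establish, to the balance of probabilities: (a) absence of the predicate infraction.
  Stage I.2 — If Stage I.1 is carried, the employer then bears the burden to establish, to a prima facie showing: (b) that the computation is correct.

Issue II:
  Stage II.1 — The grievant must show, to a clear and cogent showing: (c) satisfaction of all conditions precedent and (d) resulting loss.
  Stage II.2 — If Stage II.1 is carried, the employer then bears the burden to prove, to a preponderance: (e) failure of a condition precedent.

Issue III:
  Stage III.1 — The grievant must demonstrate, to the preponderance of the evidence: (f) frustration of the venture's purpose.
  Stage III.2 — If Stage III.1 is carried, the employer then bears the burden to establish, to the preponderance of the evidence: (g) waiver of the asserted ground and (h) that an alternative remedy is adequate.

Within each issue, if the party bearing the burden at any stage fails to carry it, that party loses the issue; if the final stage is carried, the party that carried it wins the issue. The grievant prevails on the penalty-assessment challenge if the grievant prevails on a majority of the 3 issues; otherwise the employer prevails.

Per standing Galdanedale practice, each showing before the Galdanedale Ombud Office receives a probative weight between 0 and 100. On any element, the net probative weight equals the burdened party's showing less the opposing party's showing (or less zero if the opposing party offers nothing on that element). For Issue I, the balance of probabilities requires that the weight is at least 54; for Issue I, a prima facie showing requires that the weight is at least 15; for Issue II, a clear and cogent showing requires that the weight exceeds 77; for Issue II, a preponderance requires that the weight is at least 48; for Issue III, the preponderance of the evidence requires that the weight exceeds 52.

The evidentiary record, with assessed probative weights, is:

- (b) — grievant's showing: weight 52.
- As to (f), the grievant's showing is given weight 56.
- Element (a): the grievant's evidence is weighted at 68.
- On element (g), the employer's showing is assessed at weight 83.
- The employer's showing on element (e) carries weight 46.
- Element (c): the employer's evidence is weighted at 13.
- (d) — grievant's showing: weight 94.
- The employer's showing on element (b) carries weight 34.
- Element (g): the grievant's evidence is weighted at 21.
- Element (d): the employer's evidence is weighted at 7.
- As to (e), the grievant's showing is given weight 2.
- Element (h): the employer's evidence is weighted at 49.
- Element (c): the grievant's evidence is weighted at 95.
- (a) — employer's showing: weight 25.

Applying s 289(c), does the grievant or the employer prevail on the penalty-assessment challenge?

— Issue I —
Stage I.1 (grievant, the balance of probabilities, weight is at least 54): (a) net 68−25=43 < 54 — fails.
  The grievant does not carry Stage I.1.
The analysis ends at Stage I.1; the employer prevails on this issue.
— Issue II —
Stage II.1 — burden on grievant; standard: a clear and cogent showing (weight exceeds 77).
    (c): 95 − 13 = 82 > 77 [met]
    (d): 94 − 7 = 87 > 77 [met]
  All elements met. The burden passes to the employer.
Stage II.2 — burden on employer; standard: a preponderance (weight is at least 48).
    (e): 46 − 2 = 44 < 48 [not met]
  Stage II.2 not carried; the employer fails its burden.
The grievant prevails on this issue.
— Issue III —
Stage III.1 — burden on grievant; standard: the preponderance of the evidence (weight exceeds 52).
    (f): 56 > 52 [met]
  The grievant carries Stage III.1; the employer now bears the burden.
Stage III.2 — burden on employer; standard: the preponderance of the evidence (weight exceeds 52).
    (g): 83 − 21 = 62 > 52 [met]
    (h): 49 ≤ 52 [not met]
  Not every element is met, so the employer fails to carry Stage III.2.
So the grievant prevails on this issue.
Per-issue: Issue I → employer; Issue II → grievant; Issue III → grievant. The grievant must prevail on a majority of issues; overall, the grievant prevails.

grievant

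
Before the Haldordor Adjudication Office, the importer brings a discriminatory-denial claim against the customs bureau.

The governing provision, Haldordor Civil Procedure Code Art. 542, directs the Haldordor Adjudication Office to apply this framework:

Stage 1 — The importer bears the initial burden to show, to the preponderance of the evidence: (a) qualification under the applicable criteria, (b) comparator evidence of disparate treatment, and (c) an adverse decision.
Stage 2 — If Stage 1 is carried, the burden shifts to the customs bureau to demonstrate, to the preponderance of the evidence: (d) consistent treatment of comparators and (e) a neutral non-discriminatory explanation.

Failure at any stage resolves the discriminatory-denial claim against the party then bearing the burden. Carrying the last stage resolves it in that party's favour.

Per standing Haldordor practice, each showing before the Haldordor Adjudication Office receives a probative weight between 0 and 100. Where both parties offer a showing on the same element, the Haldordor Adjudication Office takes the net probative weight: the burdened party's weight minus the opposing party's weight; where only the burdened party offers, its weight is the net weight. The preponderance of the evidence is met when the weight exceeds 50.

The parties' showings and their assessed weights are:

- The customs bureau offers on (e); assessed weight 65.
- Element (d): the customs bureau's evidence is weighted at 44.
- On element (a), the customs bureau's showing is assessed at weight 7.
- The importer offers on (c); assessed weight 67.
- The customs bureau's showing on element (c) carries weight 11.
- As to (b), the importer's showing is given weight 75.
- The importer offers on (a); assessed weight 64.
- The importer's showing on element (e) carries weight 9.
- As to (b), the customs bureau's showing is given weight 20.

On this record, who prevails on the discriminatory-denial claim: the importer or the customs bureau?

importer

At Stage 1 the importer must meet the preponderance of the evidence (weight exceeds 50): on (a) the weight is 64 less the opposing 7 gives net 57, > 50, so (a) meets the standard; on (b) the weight is 75 less the opposing 20 gives net 55, which does exceed 50, so (b) meets the standard; on (c) the weight is 67 less the opposing 11 gives net 56, which does exceed 50, so (c) meets the standard.
  Stage 1 is satisfied; the onus moves to the customs bureau.
At Stage 2 the customs bureau must meet the preponderance of the evidence (weight exceeds 50): on (d) the weight is 44, which does not exceed 50, so (d) does not meet the standard; on (e) the weight is 65 less the opposing 9 gives net 56, > 50, so (e) meets the standard.
  Not every element is met, so the customs bureau fails to carry Stage 2.
The importer prevails.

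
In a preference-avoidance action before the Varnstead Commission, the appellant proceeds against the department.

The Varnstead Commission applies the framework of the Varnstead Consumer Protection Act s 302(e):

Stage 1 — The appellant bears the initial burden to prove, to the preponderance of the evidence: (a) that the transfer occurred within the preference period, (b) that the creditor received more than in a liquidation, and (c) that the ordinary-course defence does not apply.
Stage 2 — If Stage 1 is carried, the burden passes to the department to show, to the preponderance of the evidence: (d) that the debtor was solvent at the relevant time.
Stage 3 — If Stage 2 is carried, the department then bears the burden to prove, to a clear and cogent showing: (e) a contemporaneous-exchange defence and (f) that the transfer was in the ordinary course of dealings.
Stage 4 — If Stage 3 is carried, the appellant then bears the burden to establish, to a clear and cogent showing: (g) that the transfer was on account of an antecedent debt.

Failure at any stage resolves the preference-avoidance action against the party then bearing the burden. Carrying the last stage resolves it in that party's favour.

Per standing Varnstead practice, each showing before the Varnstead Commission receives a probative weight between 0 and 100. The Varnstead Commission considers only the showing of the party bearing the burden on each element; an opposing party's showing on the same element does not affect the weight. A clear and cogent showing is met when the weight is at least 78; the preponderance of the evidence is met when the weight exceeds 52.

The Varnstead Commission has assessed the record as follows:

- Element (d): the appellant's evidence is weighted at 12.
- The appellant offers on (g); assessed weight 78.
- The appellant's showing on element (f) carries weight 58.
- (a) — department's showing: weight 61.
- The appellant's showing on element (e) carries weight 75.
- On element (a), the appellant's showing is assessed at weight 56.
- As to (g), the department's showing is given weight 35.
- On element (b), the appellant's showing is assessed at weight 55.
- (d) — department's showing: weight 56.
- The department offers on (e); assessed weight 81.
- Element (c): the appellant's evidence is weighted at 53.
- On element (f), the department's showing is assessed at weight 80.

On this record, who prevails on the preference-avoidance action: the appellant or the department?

Stage 1 (appellant, the preponderance of the evidence, weight exceeds 52): (a) 56 (department's 61 disregarded) > 52 — meets; (b) 55 > 52 — meets; (c) 53 > 52 — meets.
  Stage 1 is satisfied; the onus moves to the department.
Stage 2 (department, the preponderance of the evidence, weight exceeds 52): (d) 56 (appellant's 12 disregarded) > 52 — meets.
  All elements met. The department retains the burden for Stage 3.
Stage 3 (department, a clear and cogent showing, weight is at least 78): (e) 81 (appellant's 75 disregarded) ≥ 78 — meets; (f) 80 (appellant's 58 disregarded) ≥ 78 — meets.
  Stage 3 is satisfied; the onus moves to the appellant.
Stage 4 (appellant, a clear and cogent showing, weight is at least 78): (g) 78 (department's 35 disregarded) ≥ 78 — meets.
  Stage 4 carried; the final stage is satisfied.
Every stage carried; the appellant prevails.

appellant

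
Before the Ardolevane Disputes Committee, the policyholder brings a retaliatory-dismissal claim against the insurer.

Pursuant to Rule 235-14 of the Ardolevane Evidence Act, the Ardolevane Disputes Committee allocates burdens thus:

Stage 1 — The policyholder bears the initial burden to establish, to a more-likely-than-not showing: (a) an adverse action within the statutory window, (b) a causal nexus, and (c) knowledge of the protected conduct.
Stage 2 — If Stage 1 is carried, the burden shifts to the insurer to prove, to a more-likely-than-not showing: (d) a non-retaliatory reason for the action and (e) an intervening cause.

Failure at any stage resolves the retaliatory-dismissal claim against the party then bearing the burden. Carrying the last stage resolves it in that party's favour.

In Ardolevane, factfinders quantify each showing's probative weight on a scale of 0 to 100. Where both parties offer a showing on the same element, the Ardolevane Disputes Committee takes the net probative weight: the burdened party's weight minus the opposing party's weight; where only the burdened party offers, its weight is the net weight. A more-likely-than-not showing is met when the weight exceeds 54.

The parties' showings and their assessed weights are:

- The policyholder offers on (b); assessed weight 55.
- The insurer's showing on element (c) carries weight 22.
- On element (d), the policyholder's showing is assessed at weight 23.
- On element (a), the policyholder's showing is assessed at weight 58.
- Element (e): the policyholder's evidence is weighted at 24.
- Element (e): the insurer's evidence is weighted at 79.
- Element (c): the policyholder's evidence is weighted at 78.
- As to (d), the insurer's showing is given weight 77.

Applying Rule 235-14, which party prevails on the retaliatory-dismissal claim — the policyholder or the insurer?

Stage 1 — burden on policyholder; standard: a more-likely-than-not showing (weight exceeds 54).
    (a): 58 > 54 [met]
    (b): 55 > 54 [met]
    (c): 78 − 22 = 56 > 54 [met]
  All elements met. The burden passes to the insurer.
Stage 2 — burden on insurer; standard: a more-likely-than-not showing (weight exceeds 54).
    (d): 77 − 23 = 54 ≤ 54 [not met]
    (e): 79 − 24 = 55 > 54 [met]
  The insurer does not carry Stage 2.
The policyholder prevails.

policyholder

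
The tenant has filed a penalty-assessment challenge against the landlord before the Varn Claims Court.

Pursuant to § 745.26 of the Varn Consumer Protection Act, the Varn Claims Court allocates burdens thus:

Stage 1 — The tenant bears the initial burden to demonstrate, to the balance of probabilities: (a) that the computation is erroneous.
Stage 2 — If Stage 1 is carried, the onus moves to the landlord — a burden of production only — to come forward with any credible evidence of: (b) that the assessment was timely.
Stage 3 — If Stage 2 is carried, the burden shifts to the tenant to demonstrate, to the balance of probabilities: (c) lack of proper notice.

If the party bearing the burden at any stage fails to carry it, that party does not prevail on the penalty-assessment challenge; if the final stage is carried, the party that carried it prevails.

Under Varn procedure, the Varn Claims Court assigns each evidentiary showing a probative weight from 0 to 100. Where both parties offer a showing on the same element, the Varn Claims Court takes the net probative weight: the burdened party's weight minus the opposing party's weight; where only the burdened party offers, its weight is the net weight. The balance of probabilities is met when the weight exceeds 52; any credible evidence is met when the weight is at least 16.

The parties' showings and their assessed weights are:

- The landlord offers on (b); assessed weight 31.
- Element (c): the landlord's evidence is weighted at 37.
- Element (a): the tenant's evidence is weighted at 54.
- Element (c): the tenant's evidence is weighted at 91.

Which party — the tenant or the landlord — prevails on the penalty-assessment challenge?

tenant

Stage 1 (tenant, the balance of probabilities, weight exceeds 52): (a) 54 > 52 — meets.
  Stage 1 is satisfied; the onus moves to the landlord.
Stage 2 (landlord, any credible evidence, weight is at least 16): (b) 31 ≥ 16 — meets.
  Stage 2 carried; the burden shifts to the tenant.
Stage 3 (tenant, the balance of probabilities, weight exceeds 52): (c) net 91−37=54 > 52 — meets.
  The tenant carries the last stage.
All stages carried — the tenant prevails.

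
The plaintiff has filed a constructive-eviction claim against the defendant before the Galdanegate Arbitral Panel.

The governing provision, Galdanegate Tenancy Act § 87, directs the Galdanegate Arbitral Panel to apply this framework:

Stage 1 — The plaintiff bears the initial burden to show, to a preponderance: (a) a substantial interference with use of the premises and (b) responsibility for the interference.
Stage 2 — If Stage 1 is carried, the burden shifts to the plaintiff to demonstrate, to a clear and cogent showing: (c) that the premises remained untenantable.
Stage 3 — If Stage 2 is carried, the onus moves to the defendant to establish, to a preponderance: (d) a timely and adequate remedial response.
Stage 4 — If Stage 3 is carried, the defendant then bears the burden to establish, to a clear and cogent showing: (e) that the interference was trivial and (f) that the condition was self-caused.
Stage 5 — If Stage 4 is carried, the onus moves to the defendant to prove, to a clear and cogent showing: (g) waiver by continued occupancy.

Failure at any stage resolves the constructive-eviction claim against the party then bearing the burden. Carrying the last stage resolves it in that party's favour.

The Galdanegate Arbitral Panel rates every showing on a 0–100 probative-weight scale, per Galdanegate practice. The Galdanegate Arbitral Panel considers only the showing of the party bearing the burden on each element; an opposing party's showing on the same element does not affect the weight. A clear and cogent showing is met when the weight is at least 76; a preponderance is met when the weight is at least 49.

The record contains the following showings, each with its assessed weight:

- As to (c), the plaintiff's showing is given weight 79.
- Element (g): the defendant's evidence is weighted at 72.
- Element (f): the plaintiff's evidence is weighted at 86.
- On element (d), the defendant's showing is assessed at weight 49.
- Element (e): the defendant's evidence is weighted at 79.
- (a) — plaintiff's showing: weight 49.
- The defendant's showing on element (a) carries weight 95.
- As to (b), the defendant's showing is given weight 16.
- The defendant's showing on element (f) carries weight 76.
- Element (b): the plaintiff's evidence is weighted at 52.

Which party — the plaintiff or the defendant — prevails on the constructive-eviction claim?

Stage 1 — burden on plaintiff; standard: a preponderance (weight is at least 49).
    (a): 49 (defendant's 95 disregarded) ≥ 49 [met]
    (b): 52 (defendant's 16 disregarded) ≥ 49 [met]
  Stage 1 is satisfied; the plaintiff continues to bear the burden.
Stage 2 — burden on plaintiff; standard: a clear and cogent showing (weight is at least 76).
    (c): 79 ≥ 76 [met]
  The plaintiff carries Stage 2; the defendant now bears the burden.
Stage 3 — burden on defendant; standard: a preponderance (weight is at least 49).
    (d): 49 ≥ 49 [met]
  All elements met. The defendant retains the burden for Stage 4.
Stage 4 — burden on defendant; standard: a clear and cogent showing (weight is at least 76).
    (e): 79 ≥ 76 [met]
    (f): 76 (plaintiff's 86 disregarded) ≥ 76 [met]
  All elements met. The defendant retains the burden for Stage 5.
Stage 5 — burden on defendant; standard: a clear and cogent showing (weight is at least 76).
    (g): 72 < 76 [not met]
  The defendant does not carry Stage 5.
The plaintiff prevails.

plaintiff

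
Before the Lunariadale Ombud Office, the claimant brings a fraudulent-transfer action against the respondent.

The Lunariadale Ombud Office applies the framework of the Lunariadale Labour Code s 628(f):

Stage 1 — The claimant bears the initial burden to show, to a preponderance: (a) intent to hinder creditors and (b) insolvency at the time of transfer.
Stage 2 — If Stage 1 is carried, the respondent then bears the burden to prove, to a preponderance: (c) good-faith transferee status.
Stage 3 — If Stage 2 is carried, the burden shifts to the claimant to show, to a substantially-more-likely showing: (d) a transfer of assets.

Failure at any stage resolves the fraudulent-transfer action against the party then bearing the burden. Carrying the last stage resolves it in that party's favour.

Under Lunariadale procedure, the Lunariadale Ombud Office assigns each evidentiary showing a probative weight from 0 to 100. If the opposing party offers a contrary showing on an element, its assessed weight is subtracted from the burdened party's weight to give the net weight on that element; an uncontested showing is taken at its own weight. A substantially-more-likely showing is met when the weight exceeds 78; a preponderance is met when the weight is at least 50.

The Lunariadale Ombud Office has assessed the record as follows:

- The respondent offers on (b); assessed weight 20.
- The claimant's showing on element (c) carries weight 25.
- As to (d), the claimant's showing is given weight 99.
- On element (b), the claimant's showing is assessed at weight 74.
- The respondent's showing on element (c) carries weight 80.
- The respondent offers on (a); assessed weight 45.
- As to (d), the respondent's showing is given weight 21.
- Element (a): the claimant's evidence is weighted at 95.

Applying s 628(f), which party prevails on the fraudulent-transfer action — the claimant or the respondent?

Stage 1 (claimant, a preponderance, weight is at least 50): (a) net 95−45=50 ≥ 50 — meets; (b) net 74−20=54 ≥ 50 — meets.
  Stage 1 is satisfied; the onus moves to the respondent.
Stage 2 (respondent, a preponderance, weight is at least 50): (c) net 80−25=55 ≥ 50 — meets.
  The respondent carries Stage 2; the claimant now bears the burden.
Stage 3 (claimant, a substantially-more-likely showing, weight exceeds 78): (d) net 99−21=78 ≤ 78 — fails.
  Stage 3 not carried; the claimant fails its burden.
So the respondent prevails.

respondent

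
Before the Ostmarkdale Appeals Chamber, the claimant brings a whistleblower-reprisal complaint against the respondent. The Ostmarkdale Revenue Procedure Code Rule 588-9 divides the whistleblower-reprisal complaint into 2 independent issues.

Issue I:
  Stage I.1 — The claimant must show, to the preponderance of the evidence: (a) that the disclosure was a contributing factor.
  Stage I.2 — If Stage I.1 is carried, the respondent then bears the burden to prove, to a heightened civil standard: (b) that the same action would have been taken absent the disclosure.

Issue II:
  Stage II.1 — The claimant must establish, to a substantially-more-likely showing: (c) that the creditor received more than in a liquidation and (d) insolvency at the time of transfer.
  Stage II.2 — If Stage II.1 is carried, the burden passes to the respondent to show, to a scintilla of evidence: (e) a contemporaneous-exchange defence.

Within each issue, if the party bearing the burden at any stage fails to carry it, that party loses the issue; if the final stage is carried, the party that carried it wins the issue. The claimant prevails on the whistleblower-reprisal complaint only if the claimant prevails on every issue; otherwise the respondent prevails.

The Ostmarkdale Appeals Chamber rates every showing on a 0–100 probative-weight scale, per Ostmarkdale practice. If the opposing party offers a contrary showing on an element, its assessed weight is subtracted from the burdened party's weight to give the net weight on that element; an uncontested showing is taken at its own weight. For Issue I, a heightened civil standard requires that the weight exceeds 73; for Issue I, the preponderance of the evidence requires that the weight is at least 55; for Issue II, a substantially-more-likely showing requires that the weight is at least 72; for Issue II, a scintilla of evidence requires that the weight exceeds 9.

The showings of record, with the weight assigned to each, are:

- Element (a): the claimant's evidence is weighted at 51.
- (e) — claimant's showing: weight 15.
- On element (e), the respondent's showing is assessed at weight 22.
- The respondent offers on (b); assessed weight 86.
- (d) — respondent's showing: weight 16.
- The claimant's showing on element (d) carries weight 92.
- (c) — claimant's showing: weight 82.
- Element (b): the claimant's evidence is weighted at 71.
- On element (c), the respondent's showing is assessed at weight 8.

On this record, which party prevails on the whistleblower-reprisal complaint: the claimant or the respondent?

respondent

— Issue I —
Stage I.1 (claimant, the preponderance of the evidence, weight is at least 55): (a) 51 < 55 — fails.
  The claimant does not carry Stage I.1.
So the respondent prevails on this issue.
— Issue II —
At Stage II.1 the claimant must meet a substantially-more-likely showing (weight is at least 72): on (c) the weight is 82 less the opposing 8 gives net 74, ≥ 72, so (c) meets the standard; on (d) the weight is 92 less the opposing 16 gives net 76, ≥ 72, so (d) meets the standard.
  Stage II.1 is satisfied; the onus moves to the respondent.
At Stage II.2 the respondent must meet a scintilla of evidence (weight exceeds 9): on (e) the weight is 22 less the opposing 15 gives net 7, which does not exceed 9, so (e) does not meet the standard.
  Stage II.2 not carried; the respondent fails its burden.
The analysis ends at Stage II.2; the claimant prevails on this issue.
Per-issue: Issue I → respondent; Issue II → claimant. The claimant must prevail on every issue; overall, the respondent prevails.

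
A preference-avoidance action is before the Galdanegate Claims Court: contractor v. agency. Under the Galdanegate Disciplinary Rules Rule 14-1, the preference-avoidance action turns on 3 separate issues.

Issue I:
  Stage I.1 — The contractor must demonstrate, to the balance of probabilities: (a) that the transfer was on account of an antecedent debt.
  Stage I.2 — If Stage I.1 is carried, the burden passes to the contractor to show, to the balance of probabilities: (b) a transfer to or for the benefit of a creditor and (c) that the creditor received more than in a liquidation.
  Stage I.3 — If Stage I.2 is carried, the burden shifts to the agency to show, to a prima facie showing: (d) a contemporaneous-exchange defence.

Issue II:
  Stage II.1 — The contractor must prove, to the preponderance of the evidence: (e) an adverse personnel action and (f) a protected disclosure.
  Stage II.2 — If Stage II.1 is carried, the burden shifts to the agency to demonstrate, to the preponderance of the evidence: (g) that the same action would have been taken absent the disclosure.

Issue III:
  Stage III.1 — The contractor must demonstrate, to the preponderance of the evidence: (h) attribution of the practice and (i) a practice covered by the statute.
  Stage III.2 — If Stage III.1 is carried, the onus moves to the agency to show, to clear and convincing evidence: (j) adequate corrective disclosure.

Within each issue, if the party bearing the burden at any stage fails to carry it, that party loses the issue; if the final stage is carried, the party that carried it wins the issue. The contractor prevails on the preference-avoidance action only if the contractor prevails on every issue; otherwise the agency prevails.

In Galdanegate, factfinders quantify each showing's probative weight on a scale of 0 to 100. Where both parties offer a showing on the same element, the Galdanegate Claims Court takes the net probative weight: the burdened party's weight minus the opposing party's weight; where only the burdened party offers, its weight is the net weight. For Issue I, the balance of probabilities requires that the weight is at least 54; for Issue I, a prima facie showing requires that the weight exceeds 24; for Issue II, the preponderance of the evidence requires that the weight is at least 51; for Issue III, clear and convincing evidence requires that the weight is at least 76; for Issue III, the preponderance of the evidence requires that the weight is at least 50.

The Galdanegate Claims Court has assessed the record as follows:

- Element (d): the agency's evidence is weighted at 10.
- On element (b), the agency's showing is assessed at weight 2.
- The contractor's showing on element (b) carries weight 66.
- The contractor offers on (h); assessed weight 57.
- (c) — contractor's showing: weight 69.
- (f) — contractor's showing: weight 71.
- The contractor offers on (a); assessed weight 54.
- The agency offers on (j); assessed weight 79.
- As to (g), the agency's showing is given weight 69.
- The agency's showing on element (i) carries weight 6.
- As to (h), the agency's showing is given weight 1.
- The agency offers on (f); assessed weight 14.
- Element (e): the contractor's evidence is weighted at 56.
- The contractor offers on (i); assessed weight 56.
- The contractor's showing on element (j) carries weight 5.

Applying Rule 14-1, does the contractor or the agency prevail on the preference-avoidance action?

— Issue I —
At Stage I.1 the contractor must meet the balance of probabilities (weight is at least 54): on (a) the weight is 54, which does reach 54, so (a) meets the standard.
  All elements met. The contractor retains the burden for Stage I.2.
At Stage I.2 the contractor must meet the balance of probabilities (weight is at least 54): on (b) the weight is 66 less the opposing 2 gives net 64, which does reach 54, so (b) meets the standard; on (c) the weight is 69, which does reach 54, so (c) meets the standard.
  All elements met. The burden passes to the agency.
At Stage I.3 the agency must meet a prima facie showing (weight exceeds 24): on (d) the weight is 10, ≤ 24, so (d) does not meet the standard.
  Not every element is met, so the agency fails to carry Stage I.3.
The contractor prevails on this issue.
— Issue II —
Stage II.1 (contractor, the preponderance of the evidence, weight is at least 51): (e) 56 ≥ 51 — meets; (f) net 71−14=57 ≥ 51 — meets.
  The contractor carries Stage II.1; the agency now bears the burden.
Stage II.2 (agency, the preponderance of the evidence, weight is at least 51): (g) 69 ≥ 51 — meets.
  Stage II.2 carried; the final stage is satisfied.
All stages carried — the agency prevails on this issue.
— Issue III —
Stage III.1 — burden on contractor; standard: the preponderance of the evidence (weight is at least 50).
    (h): 57 − 1 = 56 ≥ 50 [met]
    (i): 56 − 6 = 50 ≥ 50 [met]
  Stage III.1 is satisfied; the onus moves to the agency.
Stage III.2 — burden on agency; standard: clear and convincing evidence (weight is at least 76).
    (j): 79 − 5 = 74 < 76 [not met]
  Stage III.2 not carried; the agency fails its burden.
The contractor prevails on this issue.
Per-issue: Issue I → contractor; Issue II → agency; Issue III → contractor. The contractor must prevail on every issue; overall, the agency prevails.

agency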